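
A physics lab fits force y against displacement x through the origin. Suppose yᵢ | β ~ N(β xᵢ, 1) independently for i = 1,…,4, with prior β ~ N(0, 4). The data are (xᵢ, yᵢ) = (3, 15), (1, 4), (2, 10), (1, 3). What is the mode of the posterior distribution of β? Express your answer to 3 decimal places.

β̂_MAP = 4.721

log p(β | y) = −Σ(yᵢ − βxᵢ)²/(2·1) − β²/(2·4) + const.
Setting the derivative to zero: Σxᵢ(yᵢ − βxᵢ)/1 − β/4 = 0, so β = Σxᵢyᵢ / (Σxᵢ² + σ²/τ²).
Σxᵢyᵢ = 3·15 + 1·4 + 2·10 + 1·3 = 72; Σxᵢ² = 15; σ²/τ² = 0.25.
β̂_MAP = 72 / (15 + 0.25) = 72/15.25 ≈ 4.721.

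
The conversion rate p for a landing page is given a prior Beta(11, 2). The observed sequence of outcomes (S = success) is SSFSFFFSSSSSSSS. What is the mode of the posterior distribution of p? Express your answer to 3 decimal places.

Prior: Beta(11, 2).
Data: 11 successes in 15 trials (from the sequence). The binomial likelihood contributes p^11(1−p)^4, so the posterior is Beta(11+11, 2+4) = Beta(22, 6).
For Beta(a, b) with a, b > 1 the mode is (a−1)/(a+b−2) = 21/26 ≈ 0.808.

p̂_MAP = 0.808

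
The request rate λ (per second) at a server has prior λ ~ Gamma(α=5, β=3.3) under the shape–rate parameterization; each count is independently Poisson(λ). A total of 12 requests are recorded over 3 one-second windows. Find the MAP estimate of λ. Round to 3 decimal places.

Σxᵢ = 12, n = 3.
Posterior ∝ λ^4e^(−3.3λ) · λ^12e^(−3λ) = λ^16e^(−6.3λ), i.e. Gamma(shape=17, rate=6.3).
The mode of a Gamma(a, b) with a ≥ 1 (shape–rate) is (a−1)/b = 16/6.3 ≈ 2.540.

λ̂_MAP = 2.540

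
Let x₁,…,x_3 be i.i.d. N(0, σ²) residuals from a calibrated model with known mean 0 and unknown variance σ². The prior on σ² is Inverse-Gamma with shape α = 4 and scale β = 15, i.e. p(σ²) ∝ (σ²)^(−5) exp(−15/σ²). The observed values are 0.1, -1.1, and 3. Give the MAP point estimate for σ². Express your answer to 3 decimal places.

σ̂²_MAP = 3.094

Sum of squared deviations about the known mean: SS = (0.1−0)² + (-1.1−0)² + (3−0)² = 10.22.
The Normal likelihood contributes (σ²)^(−n/2) exp(−SS/(2σ²)), so the posterior is Inverse-Gamma(α + n/2, β + SS/2) = Inverse-Gamma(5.5, 20.11).
The mode of Inverse-Gamma(a, b) is b/(a+1) = 20.11/6.5 ≈ 3.094.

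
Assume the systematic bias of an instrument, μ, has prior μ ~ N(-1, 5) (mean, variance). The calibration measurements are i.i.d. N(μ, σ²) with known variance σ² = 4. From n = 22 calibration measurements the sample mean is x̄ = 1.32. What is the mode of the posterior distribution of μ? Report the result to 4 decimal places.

μ̂_MAP = 1.2386

n = 22, x̄ = 1.32.
For a Normal prior and Normal likelihood with known variance, the posterior is Normal; its mode equals its mean, the precision-weighted average.
Prior precision 1/σ₀² = 1/5 = 0.2; data precision n/σ² = 22/4 = 5.5.
μ̂ = (0.2·(-1) + 5.5·1.32) / (0.2 + 5.5) = 7.06/5.7 = 353/285 ≈ 1.2386.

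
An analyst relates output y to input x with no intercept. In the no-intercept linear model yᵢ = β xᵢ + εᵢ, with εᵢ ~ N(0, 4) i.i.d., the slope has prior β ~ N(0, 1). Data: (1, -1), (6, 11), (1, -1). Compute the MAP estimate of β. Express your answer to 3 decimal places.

β̂_MAP = 1.524

log p(β | y) = −Σ(yᵢ − βxᵢ)²/(2·4) − β²/(2·1) + const.
Setting the derivative to zero: Σxᵢ(yᵢ − βxᵢ)/4 − β/1 = 0, so β = Σxᵢyᵢ / (Σxᵢ² + σ²/τ²).
Σxᵢyᵢ = 1·(-1) + 6·11 + 1·(-1) = 64; Σxᵢ² = 38; σ²/τ² = 4.
β̂_MAP = 64 / (38 + 4) = 64/42 ≈ 1.524.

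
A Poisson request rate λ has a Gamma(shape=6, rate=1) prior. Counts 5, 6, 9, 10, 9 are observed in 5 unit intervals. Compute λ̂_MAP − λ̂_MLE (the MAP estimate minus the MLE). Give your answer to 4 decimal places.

Σxᵢ = 39. Posterior is Gamma(45, 6); MAP = (45−1)/6 = 44/6 ≈ 7.33333.
MLE = x̄ = 39/5 ≈ 7.80000.
Difference = 44/6 − 39/5 = -7/15 ≈ -0.4667.

MAP − MLE = -0.4667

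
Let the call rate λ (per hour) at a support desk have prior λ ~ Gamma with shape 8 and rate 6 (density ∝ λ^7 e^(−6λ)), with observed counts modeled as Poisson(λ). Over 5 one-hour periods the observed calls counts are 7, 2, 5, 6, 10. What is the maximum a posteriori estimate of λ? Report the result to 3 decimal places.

λ̂_MAP = 3.364

Σxᵢ = 7+2+5+6+10 = 30, with n = 5.
Posterior ∝ λ^7e^(−6λ) · λ^30e^(−5λ) = λ^37e^(−11λ), i.e. Gamma(shape=38, rate=11).
The mode of a Gamma(a, b) with a ≥ 1 (shape–rate) is (a−1)/b = 37/11 ≈ 3.364.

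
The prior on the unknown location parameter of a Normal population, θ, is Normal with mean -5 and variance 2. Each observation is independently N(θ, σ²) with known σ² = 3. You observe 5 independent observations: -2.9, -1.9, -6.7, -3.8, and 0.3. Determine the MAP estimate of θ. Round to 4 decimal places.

n = 5; x̄ = ((-2.9) + (-1.9) + (-6.7) + (-3.8) + 0.3)/5 = -15/5 = -3.
For a Normal prior and Normal likelihood with known variance, the posterior is Normal; its mode equals its mean, the precision-weighted average.
Prior precision 1/σ₀² = 1/2 = 0.5; data precision n/σ² = 5/3.
θ̂ = (0.5·(-5) + (5/3)·(-3)) / (0.5 + 5/3) = (-7.5)/(13/6) = -45/13 ≈ -3.4615.

θ̂_MAP = -3.4615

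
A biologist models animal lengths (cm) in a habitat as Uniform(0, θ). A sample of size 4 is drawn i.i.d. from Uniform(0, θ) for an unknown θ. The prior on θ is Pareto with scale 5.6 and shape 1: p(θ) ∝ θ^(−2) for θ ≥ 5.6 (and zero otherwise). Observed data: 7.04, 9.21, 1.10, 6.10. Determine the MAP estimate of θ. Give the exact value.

θ̂_MAP = 9.21

The Uniform(0, θ) likelihood is θ^(−n) for θ ≥ max(xᵢ), zero otherwise. Here max(xᵢ) = 9.21.
Posterior ∝ θ^(−2) · θ^(−4) = θ^(−6) on θ ≥ max(5.6, 9.21) = 9.21.
This density is strictly decreasing in θ, so the posterior mode lies at the lower boundary of the support.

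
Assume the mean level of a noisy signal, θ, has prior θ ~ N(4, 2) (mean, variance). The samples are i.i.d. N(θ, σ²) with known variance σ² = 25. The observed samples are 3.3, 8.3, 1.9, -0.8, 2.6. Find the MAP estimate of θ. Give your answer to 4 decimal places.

θ̂_MAP = 3.7314

n = 5; x̄ = (3.3 + 8.3 + 1.9 + (-0.8) + 2.6)/5 = 15.3/5 = 3.06.
For a Normal prior and Normal likelihood with known variance, the posterior is Normal; its mode equals its mean, the precision-weighted average.
Prior precision 1/σ₀² = 1/2 = 0.5; data precision n/σ² = 5/25 = 0.2.
θ̂ = (0.5·4 + 0.2·3.06) / (0.5 + 0.2) = 2.612/0.7 = 653/175 ≈ 3.7314.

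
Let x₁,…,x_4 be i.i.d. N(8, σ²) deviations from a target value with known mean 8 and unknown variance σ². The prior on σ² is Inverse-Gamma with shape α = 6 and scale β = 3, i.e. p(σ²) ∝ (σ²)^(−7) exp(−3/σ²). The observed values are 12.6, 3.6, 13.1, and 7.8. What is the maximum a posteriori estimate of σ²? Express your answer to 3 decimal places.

Sum of squared deviations about the known mean: SS = (12.6−8)² + (3.6−8)² + (13.1−8)² + (7.8−8)² = 66.57.
The Normal likelihood contributes (σ²)^(−n/2) exp(−SS/(2σ²)), so the posterior is Inverse-Gamma(α + n/2, β + SS/2) = Inverse-Gamma(8, 36.285).
The mode of Inverse-Gamma(a, b) is b/(a+1) = 36.285/9 ≈ 4.032.

σ̂²_MAP = 4.032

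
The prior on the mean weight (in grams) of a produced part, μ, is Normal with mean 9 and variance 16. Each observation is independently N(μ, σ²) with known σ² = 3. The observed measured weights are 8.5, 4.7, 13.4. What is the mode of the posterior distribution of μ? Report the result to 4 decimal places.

μ̂_MAP = 8.8745

n = 3; x̄ = (8.5 + 4.7 + 13.4)/3 = 26.6/3 = 133/15 ≈ 8.8667.
For a Normal prior and Normal likelihood with known variance, the posterior is Normal; its mode equals its mean, the precision-weighted average.
Prior precision 1/σ₀² = 1/16 = 0.0625; data precision n/σ² = 3/3 = 1.
μ̂ = (0.0625·9 + 1·(133/15)) / (0.0625 + 1) = (2263/240)/1.0625 = 2263/255 ≈ 8.8745.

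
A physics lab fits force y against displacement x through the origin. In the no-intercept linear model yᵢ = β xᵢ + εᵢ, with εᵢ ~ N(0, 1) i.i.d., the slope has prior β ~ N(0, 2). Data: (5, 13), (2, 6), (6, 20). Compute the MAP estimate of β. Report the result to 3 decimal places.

log p(β | y) = −Σ(yᵢ − βxᵢ)²/(2·1) − β²/(2·2) + const.
Setting the derivative to zero: Σxᵢ(yᵢ − βxᵢ)/1 − β/2 = 0, so β = Σxᵢyᵢ / (Σxᵢ² + σ²/τ²).
Σxᵢyᵢ = 5·13 + 2·6 + 6·20 = 197; Σxᵢ² = 65; σ²/τ² = 0.5.
β̂_MAP = 197 / (65 + 0.5) = 197/65.5 ≈ 3.008.

β̂_MAP = 3.008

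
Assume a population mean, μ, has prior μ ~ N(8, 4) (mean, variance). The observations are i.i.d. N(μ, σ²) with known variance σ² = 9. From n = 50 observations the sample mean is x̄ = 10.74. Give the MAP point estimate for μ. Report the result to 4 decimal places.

n = 50, x̄ = 10.74.
For a Normal prior and Normal likelihood with known variance, the posterior is Normal; its mode equals its mean, the precision-weighted average.
Prior precision 1/σ₀² = 1/4 = 0.25; data precision n/σ² = 50/9.
μ̂ = (0.25·8 + (50/9)·10.74) / (0.25 + 50/9) = (185/3)/(209/36) = 2220/209 ≈ 10.6220.

μ̂_MAP = 10.6220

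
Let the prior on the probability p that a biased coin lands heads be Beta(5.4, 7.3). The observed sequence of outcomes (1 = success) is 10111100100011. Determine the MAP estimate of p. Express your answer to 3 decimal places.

Prior: Beta(5.4, 7.3).
Data: 8 successes in 14 trials (from the sequence). The binomial likelihood contributes p^8(1−p)^6, so the posterior is Beta(5.4+8, 7.3+6) = Beta(13.4, 13.3).
For Beta(a, b) with a, b > 1 the mode is (a−1)/(a+b−2) = 12.4/24.7 ≈ 0.502.

p̂_MAP = 0.502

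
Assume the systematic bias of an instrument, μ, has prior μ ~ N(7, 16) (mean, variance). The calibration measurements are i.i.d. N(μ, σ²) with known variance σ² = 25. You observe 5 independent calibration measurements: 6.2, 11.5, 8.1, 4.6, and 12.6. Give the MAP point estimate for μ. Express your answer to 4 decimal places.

μ̂_MAP = 8.2190

n = 5; x̄ = (6.2 + 11.5 + 8.1 + 4.6 + 12.6)/5 = 43/5 = 8.6.
For a Normal prior and Normal likelihood with known variance, the posterior is Normal; its mode equals its mean, the precision-weighted average.
Prior precision 1/σ₀² = 1/16 = 0.0625; data precision n/σ² = 5/25 = 0.2.
μ̂ = (0.0625·7 + 0.2·8.6) / (0.0625 + 0.2) = 2.1575/0.2625 = 863/105 ≈ 8.2190.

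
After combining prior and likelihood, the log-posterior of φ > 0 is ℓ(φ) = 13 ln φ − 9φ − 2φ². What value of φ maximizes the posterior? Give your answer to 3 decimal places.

φ̂_MAP = 1.000

ℓ'(φ) = 13/φ − 9 − 4φ. Setting this to zero and multiplying by φ: 4φ² + 9φ − 13 = 0.
φ = (−9 + √(9² + 4·4·13)) / (2·4) = (−9 + √289) / 8 = (−9 + 17)/8 = 1.
ℓ''(φ) = −13/φ² − 4 < 0, confirming a maximum.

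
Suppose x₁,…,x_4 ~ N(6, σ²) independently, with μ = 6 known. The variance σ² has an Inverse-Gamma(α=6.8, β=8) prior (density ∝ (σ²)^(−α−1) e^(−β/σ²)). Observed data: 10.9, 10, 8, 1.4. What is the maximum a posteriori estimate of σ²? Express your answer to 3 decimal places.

Sum of squared deviations about the known mean: SS = (10.9−6)² + (10−6)² + (8−6)² + (1.4−6)² = 65.17.
The Normal likelihood contributes (σ²)^(−n/2) exp(−SS/(2σ²)), so the posterior is Inverse-Gamma(α + n/2, β + SS/2) = Inverse-Gamma(8.8, 40.585).
The mode of Inverse-Gamma(a, b) is b/(a+1) = 40.585/9.8 ≈ 4.141.

σ̂²_MAP = 4.141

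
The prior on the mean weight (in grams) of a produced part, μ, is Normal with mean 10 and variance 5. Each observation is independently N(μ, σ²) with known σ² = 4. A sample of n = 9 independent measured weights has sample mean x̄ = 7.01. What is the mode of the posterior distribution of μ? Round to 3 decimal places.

μ̂_MAP = 7.254

n = 9, x̄ = 7.01.
For a Normal prior and Normal likelihood with known variance, the posterior is Normal; its mode equals its mean, the precision-weighted average.
Prior precision 1/σ₀² = 1/5 = 0.2; data precision n/σ² = 9/4 = 2.25.
μ̂ = (0.2·10 + 2.25·7.01) / (0.2 + 2.25) = 17.7725/2.45 = 7109/980 ≈ 7.254.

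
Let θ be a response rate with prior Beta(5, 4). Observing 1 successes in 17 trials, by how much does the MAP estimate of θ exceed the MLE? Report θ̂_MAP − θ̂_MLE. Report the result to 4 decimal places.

Posterior is Beta(6, 20); MAP = (6−1)/(26−2) = 5/24 ≈ 0.20833.
MLE ignores the prior: θ̂_MLE = k/n = 1/17 ≈ 0.05882.
Difference = 5/24 − 1/17 = 61/408 ≈ 0.1495.

MAP − MLE = 0.1495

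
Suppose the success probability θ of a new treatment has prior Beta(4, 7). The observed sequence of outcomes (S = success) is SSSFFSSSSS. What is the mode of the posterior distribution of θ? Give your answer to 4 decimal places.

Prior: Beta(4, 7).
Data: 8 successes in 10 trials (from the sequence). The binomial likelihood contributes θ^8(1−θ)^2, so the posterior is Beta(4+8, 7+2) = Beta(12, 9).
For Beta(a, b) with a, b > 1 the mode is (a−1)/(a+b−2) = 11/19 ≈ 0.5789.

θ̂_MAP = 0.5789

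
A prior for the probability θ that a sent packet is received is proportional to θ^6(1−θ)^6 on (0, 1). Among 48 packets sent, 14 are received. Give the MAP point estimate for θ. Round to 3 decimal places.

The prior density ∝ θ^6(1−θ)^6 is the kernel of Beta(7, 7).
Data: 14 successes in 48 trials. The binomial likelihood contributes θ^14(1−θ)^34, so the posterior is Beta(7+14, 7+34) = Beta(21, 41).
For Beta(a, b) with a, b > 1 the mode is (a−1)/(a+b−2) = 20/60 ≈ 0.333.

θ̂_MAP = 0.333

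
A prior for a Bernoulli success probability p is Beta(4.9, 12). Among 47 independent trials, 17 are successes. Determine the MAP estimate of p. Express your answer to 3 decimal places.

p̂_MAP = 0.338

Prior: Beta(4.9, 12).
Data: 17 successes in 47 trials. The binomial likelihood contributes p^17(1−p)^30, so the posterior is Beta(4.9+17, 12+30) = Beta(21.9, 42).
For Beta(a, b) with a, b > 1 the mode is (a−1)/(a+b−2) = 20.9/61.9 ≈ 0.338.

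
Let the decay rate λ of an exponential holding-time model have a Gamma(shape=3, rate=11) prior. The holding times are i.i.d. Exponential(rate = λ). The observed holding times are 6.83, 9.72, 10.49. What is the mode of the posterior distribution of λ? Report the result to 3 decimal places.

λ̂_MAP = 0.131

The Exponential(rate=λ) likelihood is ∝ λ^n e^(−λΣtᵢ). Here n = 3 and Σtᵢ = 6.83 + 9.72 + 10.49 = 27.04.
Posterior ∝ λ^2e^(−11λ) · λ^3e^(−27.04λ) = λ^5e^(−38.04λ), i.e. Gamma(6, 38.04).
Mode = (a−1)/b = 5/38.04 ≈ 0.131.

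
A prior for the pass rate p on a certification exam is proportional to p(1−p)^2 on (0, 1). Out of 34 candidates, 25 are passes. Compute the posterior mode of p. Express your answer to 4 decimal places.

p̂_MAP = 0.7027

The prior density ∝ p(1−p)^2 is the kernel of Beta(2, 3).
Data: 25 successes in 34 trials. The binomial likelihood contributes p^25(1−p)^9, so the posterior is Beta(2+25, 3+9) = Beta(27, 12).
For Beta(a, b) with a, b > 1 the mode is (a−1)/(a+b−2) = 26/37 ≈ 0.7027.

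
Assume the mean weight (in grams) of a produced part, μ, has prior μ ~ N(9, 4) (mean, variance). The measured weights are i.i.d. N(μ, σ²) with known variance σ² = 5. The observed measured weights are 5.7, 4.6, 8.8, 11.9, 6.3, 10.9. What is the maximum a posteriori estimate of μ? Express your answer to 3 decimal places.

n = 6; x̄ = (5.7 + 4.6 + 8.8 + 11.9 + 6.3 + 10.9)/6 = 48.2/6 = 241/30 ≈ 8.0333.
For a Normal prior and Normal likelihood with known variance, the posterior is Normal; its mode equals its mean, the precision-weighted average.
Prior precision 1/σ₀² = 1/4 = 0.25; data precision n/σ² = 6/5 = 1.2.
μ̂ = (0.25·9 + 1.2·(241/30)) / (0.25 + 1.2) = 11.89/1.45 = 8.200.

μ̂_MAP = 8.200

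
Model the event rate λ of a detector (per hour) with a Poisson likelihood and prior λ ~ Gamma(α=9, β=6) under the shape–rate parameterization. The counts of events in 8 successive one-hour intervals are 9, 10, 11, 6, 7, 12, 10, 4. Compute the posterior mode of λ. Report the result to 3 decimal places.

Σxᵢ = 9+10+11+6+7+12+10+4 = 69, with n = 8.
Posterior ∝ λ^8e^(−6λ) · λ^69e^(−8λ) = λ^77e^(−14λ), i.e. Gamma(shape=78, rate=14).
The mode of a Gamma(a, b) with a ≥ 1 (shape–rate) is (a−1)/b = 77/14 ≈ 5.500.

λ̂_MAP = 5.500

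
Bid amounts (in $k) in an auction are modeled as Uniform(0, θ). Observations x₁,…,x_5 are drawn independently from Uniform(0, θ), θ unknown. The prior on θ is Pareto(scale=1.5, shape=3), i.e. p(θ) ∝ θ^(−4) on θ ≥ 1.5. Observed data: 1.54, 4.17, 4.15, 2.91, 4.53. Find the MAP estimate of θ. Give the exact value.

θ̂_MAP = 4.53

The Uniform(0, θ) likelihood is θ^(−n) for θ ≥ max(xᵢ), zero otherwise. Here max(xᵢ) = 4.53.
Posterior ∝ θ^(−4) · θ^(−5) = θ^(−9) on θ ≥ max(1.5, 4.53) = 4.53.
This density is strictly decreasing in θ, so the posterior mode lies at the lower boundary of the support.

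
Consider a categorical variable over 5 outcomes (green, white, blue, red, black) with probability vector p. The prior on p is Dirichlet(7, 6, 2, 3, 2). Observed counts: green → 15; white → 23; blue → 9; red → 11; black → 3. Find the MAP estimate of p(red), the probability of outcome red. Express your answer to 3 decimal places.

MAP estimate of p(red) = 0.171

The posterior is Dirichlet(αᵢ + nᵢ) = Dirichlet(22, 29, 11, 14, 5).
For a Dirichlet(a₁,…,a_K) with all aᵢ > 1, the mode has j-th component (aⱼ − 1)/(Σaᵢ − K).
Here Σaᵢ = 81 and K = 5, so p(red) = (14 − 1)/(81 − 5) = 13/76 ≈ 0.171.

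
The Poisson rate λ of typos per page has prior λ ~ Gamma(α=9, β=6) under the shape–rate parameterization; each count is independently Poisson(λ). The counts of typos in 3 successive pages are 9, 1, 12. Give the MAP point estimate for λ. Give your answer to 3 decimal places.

λ̂_MAP = 3.333

Σxᵢ = 9+1+12 = 22, with n = 3.
Posterior ∝ λ^8e^(−6λ) · λ^22e^(−3λ) = λ^30e^(−9λ), i.e. Gamma(shape=31, rate=9).
The mode of a Gamma(a, b) with a ≥ 1 (shape–rate) is (a−1)/b = 30/9 ≈ 3.333.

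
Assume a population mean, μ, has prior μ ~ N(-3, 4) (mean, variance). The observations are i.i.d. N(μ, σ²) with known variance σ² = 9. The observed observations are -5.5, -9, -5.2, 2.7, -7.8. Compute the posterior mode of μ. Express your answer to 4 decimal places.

n = 5; x̄ = ((-5.5) + (-9) + (-5.2) + 2.7 + (-7.8))/5 = -24.8/5 = -4.96.
For a Normal prior and Normal likelihood with known variance, the posterior is Normal; its mode equals its mean, the precision-weighted average.
Prior precision 1/σ₀² = 1/4 = 0.25; data precision n/σ² = 5/9.
μ̂ = (0.25·(-3) + (5/9)·(-4.96)) / (0.25 + 5/9) = (-631/180)/(29/36) = -631/145 ≈ -4.3517.

μ̂_MAP = -4.3517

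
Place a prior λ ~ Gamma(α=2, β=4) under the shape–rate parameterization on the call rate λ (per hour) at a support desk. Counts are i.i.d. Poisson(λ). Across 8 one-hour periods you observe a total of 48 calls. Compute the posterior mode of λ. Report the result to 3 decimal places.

λ̂_MAP = 4.083

Σxᵢ = 48, n = 8.
Posterior ∝ λe^(−4λ) · λ^48e^(−8λ) = λ^49e^(−12λ), i.e. Gamma(shape=50, rate=12).
The mode of a Gamma(a, b) with a ≥ 1 (shape–rate) is (a−1)/b = 49/12 ≈ 4.083.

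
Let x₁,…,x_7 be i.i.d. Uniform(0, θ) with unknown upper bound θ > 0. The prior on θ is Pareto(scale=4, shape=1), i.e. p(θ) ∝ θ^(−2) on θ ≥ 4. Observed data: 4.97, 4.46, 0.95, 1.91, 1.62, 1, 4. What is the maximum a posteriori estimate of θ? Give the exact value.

The Uniform(0, θ) likelihood is θ^(−n) for θ ≥ max(xᵢ), zero otherwise. Here max(xᵢ) = 4.97.
Posterior ∝ θ^(−2) · θ^(−7) = θ^(−9) on θ ≥ max(4, 4.97) = 4.97.
This density is strictly decreasing in θ, so the posterior mode lies at the lower boundary of the support.

θ̂_MAP = 4.97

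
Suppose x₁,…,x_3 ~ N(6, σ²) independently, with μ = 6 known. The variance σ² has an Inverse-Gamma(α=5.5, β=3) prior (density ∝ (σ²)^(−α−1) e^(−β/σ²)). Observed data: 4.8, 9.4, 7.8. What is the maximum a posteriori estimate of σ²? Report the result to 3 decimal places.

Sum of squared deviations about the known mean: SS = (4.8−6)² + (9.4−6)² + (7.8−6)² = 16.24.
The Normal likelihood contributes (σ²)^(−n/2) exp(−SS/(2σ²)), so the posterior is Inverse-Gamma(α + n/2, β + SS/2) = Inverse-Gamma(7, 11.12).
The mode of Inverse-Gamma(a, b) is b/(a+1) = 11.12/8 ≈ 1.390.

σ̂²_MAP = 1.390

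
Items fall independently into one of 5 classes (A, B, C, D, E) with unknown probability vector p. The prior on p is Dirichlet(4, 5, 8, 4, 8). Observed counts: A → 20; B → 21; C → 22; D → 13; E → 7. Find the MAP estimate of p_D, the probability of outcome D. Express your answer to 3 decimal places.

MAP estimate of p_D = 0.150

The posterior is Dirichlet(αᵢ + nᵢ) = Dirichlet(24, 26, 30, 17, 15).
For a Dirichlet(a₁,…,a_K) with all aᵢ > 1, the mode has j-th component (aⱼ − 1)/(Σaᵢ − K).
Here Σaᵢ = 112 and K = 5, so p_D = (17 − 1)/(112 − 5) = 16/107 ≈ 0.150.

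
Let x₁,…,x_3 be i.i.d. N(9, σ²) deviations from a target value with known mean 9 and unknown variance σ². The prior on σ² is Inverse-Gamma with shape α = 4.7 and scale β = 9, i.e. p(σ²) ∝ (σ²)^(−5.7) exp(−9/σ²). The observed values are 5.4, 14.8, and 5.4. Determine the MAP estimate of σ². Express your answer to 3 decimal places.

σ̂²_MAP = 5.386

Sum of squared deviations about the known mean: SS = (5.4−9)² + (14.8−9)² + (5.4−9)² = 59.56.
The Normal likelihood contributes (σ²)^(−n/2) exp(−SS/(2σ²)), so the posterior is Inverse-Gamma(α + n/2, β + SS/2) = Inverse-Gamma(6.2, 38.78).
The mode of Inverse-Gamma(a, b) is b/(a+1) = 38.78/7.2 ≈ 5.386.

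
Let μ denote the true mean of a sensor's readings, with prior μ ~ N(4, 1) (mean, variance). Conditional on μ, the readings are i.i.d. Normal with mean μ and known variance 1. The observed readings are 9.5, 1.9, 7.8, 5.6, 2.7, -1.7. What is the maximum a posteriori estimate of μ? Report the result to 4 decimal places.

n = 6; x̄ = (9.5 + 1.9 + 7.8 + 5.6 + 2.7 + (-1.7))/6 = 25.8/6 = 4.3.
For a Normal prior and Normal likelihood with known variance, the posterior is Normal; its mode equals its mean, the precision-weighted average.
Prior precision 1/σ₀² = 1/1 = 1; data precision n/σ² = 6/1 = 6.
μ̂ = (1·4 + 6·4.3) / (1 + 6) = 29.8/7 = 149/35 ≈ 4.2571.

μ̂_MAP = 4.2571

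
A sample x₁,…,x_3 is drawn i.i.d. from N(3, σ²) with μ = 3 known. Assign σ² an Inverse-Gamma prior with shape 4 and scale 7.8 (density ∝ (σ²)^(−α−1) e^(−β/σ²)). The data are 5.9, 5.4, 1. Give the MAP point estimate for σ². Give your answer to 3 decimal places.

σ̂²_MAP = 2.598

Sum of squared deviations about the known mean: SS = (5.9−3)² + (5.4−3)² + (1−3)² = 18.17.
The Normal likelihood contributes (σ²)^(−n/2) exp(−SS/(2σ²)), so the posterior is Inverse-Gamma(α + n/2, β + SS/2) = Inverse-Gamma(5.5, 16.885).
The mode of Inverse-Gamma(a, b) is b/(a+1) = 16.885/6.5 ≈ 2.598.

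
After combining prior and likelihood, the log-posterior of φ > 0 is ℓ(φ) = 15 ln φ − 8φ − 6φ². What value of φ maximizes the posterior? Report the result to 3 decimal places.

ℓ'(φ) = 15/φ − 8 − 12φ. Setting this to zero and multiplying by φ: 12φ² + 8φ − 15 = 0.
φ = (−8 + √(8² + 4·12·15)) / (2·12) = (−8 + √784) / 24 = (−8 + 28)/24 = 5/6.
ℓ''(φ) = −15/φ² − 12 < 0, confirming a maximum.

φ̂_MAP = 0.833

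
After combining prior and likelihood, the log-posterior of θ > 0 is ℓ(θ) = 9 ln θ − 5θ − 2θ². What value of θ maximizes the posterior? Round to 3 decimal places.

ℓ'(θ) = 9/θ − 5 − 4θ. Setting this to zero and multiplying by θ: 4θ² + 5θ − 9 = 0.
θ = (−5 + √(5² + 4·4·9)) / (2·4) = (−5 + √169) / 8 = (−5 + 13)/8 = 1.
ℓ''(θ) = −9/θ² − 4 < 0, confirming a maximum.

θ̂_MAP = 1.000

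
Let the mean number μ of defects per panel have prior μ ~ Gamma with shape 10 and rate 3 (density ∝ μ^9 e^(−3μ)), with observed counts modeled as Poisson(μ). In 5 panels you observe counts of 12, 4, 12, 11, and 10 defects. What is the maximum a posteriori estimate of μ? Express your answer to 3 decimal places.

μ̂_MAP = 7.250

Σxᵢ = 12+4+12+11+10 = 49, with n = 5.
Posterior ∝ μ^9e^(−3μ) · μ^49e^(−5μ) = μ^58e^(−8μ), i.e. Gamma(shape=59, rate=8).
The mode of a Gamma(a, b) with a ≥ 1 (shape–rate) is (a−1)/b = 58/8 ≈ 7.250.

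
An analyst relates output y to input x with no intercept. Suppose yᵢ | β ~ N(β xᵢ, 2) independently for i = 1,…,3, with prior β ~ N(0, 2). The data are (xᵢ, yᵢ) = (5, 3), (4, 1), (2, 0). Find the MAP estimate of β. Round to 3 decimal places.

log p(β | y) = −Σ(yᵢ − βxᵢ)²/(2·2) − β²/(2·2) + const.
Setting the derivative to zero: Σxᵢ(yᵢ − βxᵢ)/2 − β/2 = 0, so β = Σxᵢyᵢ / (Σxᵢ² + σ²/τ²).
Σxᵢyᵢ = 5·3 + 4·1 + 2·0 = 19; Σxᵢ² = 45; σ²/τ² = 1.
β̂_MAP = 19 / (45 + 1) = 19/46 ≈ 0.413.

β̂_MAP = 0.413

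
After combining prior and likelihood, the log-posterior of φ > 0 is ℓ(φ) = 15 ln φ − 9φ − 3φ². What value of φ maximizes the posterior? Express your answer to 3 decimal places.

φ̂_MAP = 1.000

ℓ'(φ) = 15/φ − 9 − 6φ. Setting this to zero and multiplying by φ: 6φ² + 9φ − 15 = 0.
φ = (−9 + √(9² + 4·6·15)) / (2·6) = (−9 + √441) / 12 = (−9 + 21)/12 = 1.
ℓ''(φ) = −15/φ² − 6 < 0, confirming a maximum.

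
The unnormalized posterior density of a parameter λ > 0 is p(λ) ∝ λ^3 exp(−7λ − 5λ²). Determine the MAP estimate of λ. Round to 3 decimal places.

ℓ'(λ) = 3/λ − 7 − 10λ. Setting this to zero and multiplying by λ: 10λ² + 7λ − 3 = 0.
λ = (−7 + √(7² + 4·10·3)) / (2·10) = (−7 + √169) / 20 = (−7 + 13)/20 = 3/10.
ℓ''(λ) = −3/λ² − 10 < 0, confirming a maximum.

λ̂_MAP = 0.300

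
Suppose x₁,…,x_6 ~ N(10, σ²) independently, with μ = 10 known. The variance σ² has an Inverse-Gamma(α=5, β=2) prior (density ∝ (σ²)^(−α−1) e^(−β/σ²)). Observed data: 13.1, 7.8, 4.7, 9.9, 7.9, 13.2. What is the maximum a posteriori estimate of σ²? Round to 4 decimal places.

Sum of squared deviations about the known mean: SS = (13.1−10)² + (7.8−10)² + (4.7−10)² + (9.9−10)² + (7.9−10)² + (13.2−10)² = 57.2.
The Normal likelihood contributes (σ²)^(−n/2) exp(−SS/(2σ²)), so the posterior is Inverse-Gamma(α + n/2, β + SS/2) = Inverse-Gamma(8, 30.6).
The mode of Inverse-Gamma(a, b) is b/(a+1) = 30.6/9 ≈ 3.4000.

σ̂²_MAP = 3.4000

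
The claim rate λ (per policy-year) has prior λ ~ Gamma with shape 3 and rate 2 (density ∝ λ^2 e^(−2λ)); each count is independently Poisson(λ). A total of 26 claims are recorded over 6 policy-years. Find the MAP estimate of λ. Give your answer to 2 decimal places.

λ̂_MAP = 3.50

Σxᵢ = 26, n = 6.
Posterior ∝ λ^2e^(−2λ) · λ^26e^(−6λ) = λ^28e^(−8λ), i.e. Gamma(shape=29, rate=8).
The mode of a Gamma(a, b) with a ≥ 1 (shape–rate) is (a−1)/b = 28/8 ≈ 3.50.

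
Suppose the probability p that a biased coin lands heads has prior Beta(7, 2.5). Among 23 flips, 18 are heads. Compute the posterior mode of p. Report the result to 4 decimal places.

p̂_MAP = 0.7869

Prior: Beta(7, 2.5).
Data: 18 successes in 23 trials. The binomial likelihood contributes p^18(1−p)^5, so the posterior is Beta(7+18, 2.5+5) = Beta(25, 7.5).
For Beta(a, b) with a, b > 1 the mode is (a−1)/(a+b−2) = 24/30.5 ≈ 0.7869.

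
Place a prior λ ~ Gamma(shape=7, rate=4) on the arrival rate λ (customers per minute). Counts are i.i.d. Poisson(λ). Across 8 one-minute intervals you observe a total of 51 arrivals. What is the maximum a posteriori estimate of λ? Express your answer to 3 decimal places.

λ̂_MAP = 4.750

Σxᵢ = 51, n = 8.
Posterior ∝ λ^6e^(−4λ) · λ^51e^(−8λ) = λ^57e^(−12λ), i.e. Gamma(shape=58, rate=12).
The mode of a Gamma(a, b) with a ≥ 1 (shape–rate) is (a−1)/b = 57/12 ≈ 4.750.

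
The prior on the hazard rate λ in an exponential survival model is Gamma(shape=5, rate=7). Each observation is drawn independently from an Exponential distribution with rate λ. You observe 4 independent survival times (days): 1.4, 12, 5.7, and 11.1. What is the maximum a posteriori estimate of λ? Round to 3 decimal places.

λ̂_MAP = 0.215

The Exponential(rate=λ) likelihood is ∝ λ^n e^(−λΣtᵢ). Here n = 4 and Σtᵢ = 1.4 + 12 + 5.7 + 11.1 = 30.2.
Posterior ∝ λ^4e^(−7λ) · λ^4e^(−30.2λ) = λ^8e^(−37.2λ), i.e. Gamma(9, 37.2).
Mode = (a−1)/b = 8/37.2 ≈ 0.215.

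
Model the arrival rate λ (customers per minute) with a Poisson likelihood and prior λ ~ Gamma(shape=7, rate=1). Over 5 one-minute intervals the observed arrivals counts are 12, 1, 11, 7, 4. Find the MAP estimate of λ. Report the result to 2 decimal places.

λ̂_MAP = 6.83

Σxᵢ = 12+1+11+7+4 = 35, with n = 5.
Posterior ∝ λ^6e^(−1λ) · λ^35e^(−5λ) = λ^41e^(−6λ), i.e. Gamma(shape=42, rate=6).
The mode of a Gamma(a, b) with a ≥ 1 (shape–rate) is (a−1)/b = 41/6 ≈ 6.83.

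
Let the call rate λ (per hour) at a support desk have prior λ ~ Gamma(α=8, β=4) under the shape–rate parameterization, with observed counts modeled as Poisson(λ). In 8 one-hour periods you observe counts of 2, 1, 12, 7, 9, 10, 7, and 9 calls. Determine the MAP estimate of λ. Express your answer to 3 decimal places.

Σxᵢ = 2+1+12+7+9+10+7+9 = 57, with n = 8.
Posterior ∝ λ^7e^(−4λ) · λ^57e^(−8λ) = λ^64e^(−12λ), i.e. Gamma(shape=65, rate=12).
The mode of a Gamma(a, b) with a ≥ 1 (shape–rate) is (a−1)/b = 64/12 ≈ 5.333.

λ̂_MAP = 5.333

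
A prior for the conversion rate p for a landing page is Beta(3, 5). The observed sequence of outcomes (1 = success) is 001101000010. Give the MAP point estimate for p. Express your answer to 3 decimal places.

p̂_MAP = 0.333

Prior: Beta(3, 5).
Data: 4 successes in 12 trials (from the sequence). The binomial likelihood contributes p^4(1−p)^8, so the posterior is Beta(3+4, 5+8) = Beta(7, 13).
For Beta(a, b) with a, b > 1 the mode is (a−1)/(a+b−2) = 6/18 ≈ 0.333.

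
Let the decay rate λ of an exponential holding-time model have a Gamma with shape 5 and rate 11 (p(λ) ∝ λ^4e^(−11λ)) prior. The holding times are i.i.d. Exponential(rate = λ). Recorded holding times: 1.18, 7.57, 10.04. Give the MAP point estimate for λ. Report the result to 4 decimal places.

λ̂_MAP = 0.2350

The Exponential(rate=λ) likelihood is ∝ λ^n e^(−λΣtᵢ). Here n = 3 and Σtᵢ = 1.18 + 7.57 + 10.04 = 18.79.
Posterior ∝ λ^4e^(−11λ) · λ^3e^(−18.79λ) = λ^7e^(−29.79λ), i.e. Gamma(8, 29.79).
Mode = (a−1)/b = 7/29.79 ≈ 0.2350.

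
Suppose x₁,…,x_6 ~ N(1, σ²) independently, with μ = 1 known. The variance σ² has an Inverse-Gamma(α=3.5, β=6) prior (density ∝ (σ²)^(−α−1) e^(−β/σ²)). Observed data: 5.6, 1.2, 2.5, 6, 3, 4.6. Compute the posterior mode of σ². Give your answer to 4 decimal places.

σ̂²_MAP = 5.1607

Sum of squared deviations about the known mean: SS = (5.6−1)² + (1.2−1)² + (2.5−1)² + (6−1)² + (3−1)² + (4.6−1)² = 65.41.
The Normal likelihood contributes (σ²)^(−n/2) exp(−SS/(2σ²)), so the posterior is Inverse-Gamma(α + n/2, β + SS/2) = Inverse-Gamma(6.5, 38.705).
The mode of Inverse-Gamma(a, b) is b/(a+1) = 38.705/7.5 ≈ 5.1607.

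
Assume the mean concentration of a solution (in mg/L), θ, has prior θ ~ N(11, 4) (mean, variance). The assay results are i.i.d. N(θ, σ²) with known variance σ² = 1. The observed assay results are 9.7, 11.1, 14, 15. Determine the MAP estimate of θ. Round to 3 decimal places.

θ̂_MAP = 12.365

n = 4; x̄ = (9.7 + 11.1 + 14 + 15)/4 = 49.8/4 = 12.45.
For a Normal prior and Normal likelihood with known variance, the posterior is Normal; its mode equals its mean, the precision-weighted average.
Prior precision 1/σ₀² = 1/4 = 0.25; data precision n/σ² = 4/1 = 4.
θ̂ = (0.25·11 + 4·12.45) / (0.25 + 4) = 52.55/4.25 = 1051/85 ≈ 12.365.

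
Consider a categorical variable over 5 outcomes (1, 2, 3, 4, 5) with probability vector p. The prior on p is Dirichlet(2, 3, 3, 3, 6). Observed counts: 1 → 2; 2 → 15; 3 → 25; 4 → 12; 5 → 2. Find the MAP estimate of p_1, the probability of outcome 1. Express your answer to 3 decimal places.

MAP estimate: 0.044

The posterior is Dirichlet(αᵢ + nᵢ) = Dirichlet(4, 18, 28, 15, 8).
For a Dirichlet(a₁,…,a_K) with all aᵢ > 1, the mode has j-th component (aⱼ − 1)/(Σaᵢ − K).
Here Σaᵢ = 73 and K = 5, so p_1 = (4 − 1)/(73 − 5) = 3/68 ≈ 0.044.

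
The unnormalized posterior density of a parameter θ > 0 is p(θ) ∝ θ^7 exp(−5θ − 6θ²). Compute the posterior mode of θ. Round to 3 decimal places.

ℓ'(θ) = 7/θ − 5 − 12θ. Setting this to zero and multiplying by θ: 12θ² + 5θ − 7 = 0.
θ = (−5 + √(5² + 4·12·7)) / (2·12) = (−5 + √361) / 24 = (−5 + 19)/24 = 7/12.
ℓ''(θ) = −7/θ² − 12 < 0, confirming a maximum.

θ̂_MAP = 0.583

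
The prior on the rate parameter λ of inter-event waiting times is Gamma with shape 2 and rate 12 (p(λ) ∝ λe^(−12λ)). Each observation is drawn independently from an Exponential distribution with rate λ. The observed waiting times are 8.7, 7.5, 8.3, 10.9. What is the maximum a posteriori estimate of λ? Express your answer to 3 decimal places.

The Exponential(rate=λ) likelihood is ∝ λ^n e^(−λΣtᵢ). Here n = 4 and Σtᵢ = 8.7 + 7.5 + 8.3 + 10.9 = 35.4.
Posterior ∝ λe^(−12λ) · λ^4e^(−35.4λ) = λ^5e^(−47.4λ), i.e. Gamma(6, 47.4).
Mode = (a−1)/b = 5/47.4 ≈ 0.105.

λ̂_MAP = 0.105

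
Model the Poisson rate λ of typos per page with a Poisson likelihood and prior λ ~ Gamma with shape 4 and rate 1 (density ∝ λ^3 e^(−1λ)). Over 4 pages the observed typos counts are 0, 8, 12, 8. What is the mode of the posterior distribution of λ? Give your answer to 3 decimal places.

Σxᵢ = 0+8+12+8 = 28, with n = 4.
Posterior ∝ λ^3e^(−1λ) · λ^28e^(−4λ) = λ^31e^(−5λ), i.e. Gamma(shape=32, rate=5).
The mode of a Gamma(a, b) with a ≥ 1 (shape–rate) is (a−1)/b = 31/5 ≈ 6.200.

λ̂_MAP = 6.200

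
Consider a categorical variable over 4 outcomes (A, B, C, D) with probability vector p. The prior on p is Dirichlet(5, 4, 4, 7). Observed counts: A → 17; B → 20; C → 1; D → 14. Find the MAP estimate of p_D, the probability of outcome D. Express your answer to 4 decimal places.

The posterior is Dirichlet(αᵢ + nᵢ) = Dirichlet(22, 24, 5, 21).
For a Dirichlet(a₁,…,a_K) with all aᵢ > 1, the mode has j-th component (aⱼ − 1)/(Σaᵢ − K).
Here Σaᵢ = 72 and K = 4, so p_D = (21 − 1)/(72 − 4) = 20/68 ≈ 0.2941.

MAP estimate of p_D = 0.2941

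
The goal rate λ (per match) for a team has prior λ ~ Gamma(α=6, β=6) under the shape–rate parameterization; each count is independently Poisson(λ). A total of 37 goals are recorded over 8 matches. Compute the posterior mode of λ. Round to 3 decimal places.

Σxᵢ = 37, n = 8.
Posterior ∝ λ^5e^(−6λ) · λ^37e^(−8λ) = λ^42e^(−14λ), i.e. Gamma(shape=43, rate=14).
The mode of a Gamma(a, b) with a ≥ 1 (shape–rate) is (a−1)/b = 42/14 ≈ 3.000.

λ̂_MAP = 3.000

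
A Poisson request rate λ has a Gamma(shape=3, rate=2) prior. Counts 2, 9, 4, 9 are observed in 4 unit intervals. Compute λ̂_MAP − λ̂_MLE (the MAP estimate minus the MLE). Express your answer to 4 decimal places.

Σxᵢ = 24. Posterior is Gamma(27, 6); MAP = (27−1)/6 = 26/6 ≈ 4.33333.
MLE = x̄ = 24/4 ≈ 6.00000.
Difference = 26/6 − 24/4 = -5/3 ≈ -1.6667.

MAP − MLE = -1.6667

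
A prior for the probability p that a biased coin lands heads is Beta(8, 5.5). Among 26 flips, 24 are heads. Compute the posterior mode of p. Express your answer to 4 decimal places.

Prior: Beta(8, 5.5).
Data: 24 successes in 26 trials. The binomial likelihood contributes p^24(1−p)^2, so the posterior is Beta(8+24, 5.5+2) = Beta(32, 7.5).
For Beta(a, b) with a, b > 1 the mode is (a−1)/(a+b−2) = 31/37.5 ≈ 0.8267.

p̂_MAP = 0.8267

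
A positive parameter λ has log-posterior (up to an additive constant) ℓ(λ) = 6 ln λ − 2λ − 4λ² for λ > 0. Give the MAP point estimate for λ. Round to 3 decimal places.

ℓ'(λ) = 6/λ − 2 − 8λ. Setting this to zero and multiplying by λ: 8λ² + 2λ − 6 = 0.
λ = (−2 + √(2² + 4·8·6)) / (2·8) = (−2 + √196) / 16 = (−2 + 14)/16 = 3/4.
ℓ''(λ) = −6/λ² − 8 < 0, confirming a maximum.

λ̂_MAP = 0.750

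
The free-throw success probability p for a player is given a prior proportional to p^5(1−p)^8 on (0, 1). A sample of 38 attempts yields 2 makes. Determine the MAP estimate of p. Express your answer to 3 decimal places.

The prior density ∝ p^5(1−p)^8 is the kernel of Beta(6, 9).
Data: 2 successes in 38 trials. The binomial likelihood contributes p^2(1−p)^36, so the posterior is Beta(6+2, 9+36) = Beta(8, 45).
For Beta(a, b) with a, b > 1 the mode is (a−1)/(a+b−2) = 7/51 ≈ 0.137.

p̂_MAP = 0.137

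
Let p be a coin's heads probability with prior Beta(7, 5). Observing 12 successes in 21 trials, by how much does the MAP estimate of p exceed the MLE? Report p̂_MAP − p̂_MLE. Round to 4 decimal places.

MAP − MLE = 0.0092

Posterior is Beta(19, 14); MAP = (19−1)/(33−2) = 18/31 ≈ 0.58065.
MLE ignores the prior: p̂_MLE = k/n = 12/21 ≈ 0.57143.
Difference = 18/31 − 12/21 = 2/217 ≈ 0.0092.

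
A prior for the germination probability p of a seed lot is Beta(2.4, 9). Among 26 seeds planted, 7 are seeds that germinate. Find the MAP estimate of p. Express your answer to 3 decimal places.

p̂_MAP = 0.237

Prior: Beta(2.4, 9).
Data: 7 successes in 26 trials. The binomial likelihood contributes p^7(1−p)^19, so the posterior is Beta(2.4+7, 9+19) = Beta(9.4, 28).
For Beta(a, b) with a, b > 1 the mode is (a−1)/(a+b−2) = 8.4/35.4 ≈ 0.237.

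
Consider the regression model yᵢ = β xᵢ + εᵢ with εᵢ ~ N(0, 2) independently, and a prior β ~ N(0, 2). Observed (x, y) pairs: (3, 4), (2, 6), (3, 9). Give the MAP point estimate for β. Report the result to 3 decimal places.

log p(β | y) = −Σ(yᵢ − βxᵢ)²/(2·2) − β²/(2·2) + const.
Setting the derivative to zero: Σxᵢ(yᵢ − βxᵢ)/2 − β/2 = 0, so β = Σxᵢyᵢ / (Σxᵢ² + σ²/τ²).
Σxᵢyᵢ = 3·4 + 2·6 + 3·9 = 51; Σxᵢ² = 22; σ²/τ² = 1.
β̂_MAP = 51 / (22 + 1) = 51/23 ≈ 2.217.

β̂_MAP = 2.217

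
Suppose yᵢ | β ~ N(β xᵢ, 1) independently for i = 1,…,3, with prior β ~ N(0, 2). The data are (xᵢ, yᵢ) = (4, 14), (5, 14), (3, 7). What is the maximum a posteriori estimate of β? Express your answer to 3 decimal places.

β̂_MAP = 2.911

log p(β | y) = −Σ(yᵢ − βxᵢ)²/(2·1) − β²/(2·2) + const.
Setting the derivative to zero: Σxᵢ(yᵢ − βxᵢ)/1 − β/2 = 0, so β = Σxᵢyᵢ / (Σxᵢ² + σ²/τ²).
Σxᵢyᵢ = 4·14 + 5·14 + 3·7 = 147; Σxᵢ² = 50; σ²/τ² = 0.5.
β̂_MAP = 147 / (50 + 0.5) = 147/50.5 ≈ 2.911.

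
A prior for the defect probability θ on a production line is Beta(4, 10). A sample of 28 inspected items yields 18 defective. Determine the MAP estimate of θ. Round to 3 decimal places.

θ̂_MAP = 0.525

Prior: Beta(4, 10).
Data: 18 successes in 28 trials. The binomial likelihood contributes θ^18(1−θ)^10, so the posterior is Beta(4+18, 10+10) = Beta(22, 20).
For Beta(a, b) with a, b > 1 the mode is (a−1)/(a+b−2) = 21/40 ≈ 0.525.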